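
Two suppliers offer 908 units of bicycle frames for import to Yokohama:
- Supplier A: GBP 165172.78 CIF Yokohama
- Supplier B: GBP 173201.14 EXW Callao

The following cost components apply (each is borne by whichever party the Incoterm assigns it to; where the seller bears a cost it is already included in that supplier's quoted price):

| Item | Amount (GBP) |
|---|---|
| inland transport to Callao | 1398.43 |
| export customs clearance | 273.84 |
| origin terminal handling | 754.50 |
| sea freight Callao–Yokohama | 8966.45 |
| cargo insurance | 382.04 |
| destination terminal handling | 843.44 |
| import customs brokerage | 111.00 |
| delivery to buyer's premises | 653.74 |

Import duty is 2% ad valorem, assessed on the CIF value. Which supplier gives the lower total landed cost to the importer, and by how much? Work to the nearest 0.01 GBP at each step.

Supplier A (CIF):
The CIF price already equals the CIF value: 165172.78
Import duty = 165172.78 × 2% = 3303.46
Buyer bears (A): 843.44 + 111.00 + 653.74 = 1608.18
Landed cost (A) = invoice 165172.78 + 1608.18 + duty 3303.46 = 170084.42
Supplier B (EXW):
CIF value = EXW price + inland to port + export clearance + origin terminal + freight + insurance = 173201.14 + 1398.43 + 273.84 + 754.50 + 8966.45 + 382.04 = 184976.40
Import duty = 184976.40 × 2% = 3699.53
Buyer bears (B): 1398.43 + 273.84 + 754.50 + 8966.45 + 382.04 + 843.44 + 111.00 + 653.74 = 13383.44
Landed cost (B) = invoice 173201.14 + 13383.44 + duty 3699.53 = 190284.11
Difference = |170084.42 − 190284.11| = 20199.69

Supplier A is cheaper by GBP 20199.69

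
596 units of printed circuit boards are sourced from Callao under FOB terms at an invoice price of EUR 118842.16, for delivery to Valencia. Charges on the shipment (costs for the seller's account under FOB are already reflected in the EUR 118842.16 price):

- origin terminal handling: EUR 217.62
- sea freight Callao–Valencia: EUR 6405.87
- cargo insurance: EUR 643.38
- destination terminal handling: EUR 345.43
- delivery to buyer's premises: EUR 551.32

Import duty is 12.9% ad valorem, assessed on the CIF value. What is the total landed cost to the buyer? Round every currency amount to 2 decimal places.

FOB: the seller bears costs until goods are on board at the origin port; the buyer bears freight, insurance and all costs thereafter.
Already in the invoice (seller's account under FOB): origin terminal — exclude.
CIF value = FOB price + freight + insurance = 118842.16 + 6405.87 + 643.38 = 125891.41
Import duty = 125891.41 × 12.9% = 16239.99
Buyer bears: freight 6405.87 + insurance 643.38 + destination terminal 345.43 + delivery 551.32 + duty 16239.99 = 24185.99
Landed cost = invoice 118842.16 + 24185.99 = 143028.15

Total landed cost: EUR 143028.15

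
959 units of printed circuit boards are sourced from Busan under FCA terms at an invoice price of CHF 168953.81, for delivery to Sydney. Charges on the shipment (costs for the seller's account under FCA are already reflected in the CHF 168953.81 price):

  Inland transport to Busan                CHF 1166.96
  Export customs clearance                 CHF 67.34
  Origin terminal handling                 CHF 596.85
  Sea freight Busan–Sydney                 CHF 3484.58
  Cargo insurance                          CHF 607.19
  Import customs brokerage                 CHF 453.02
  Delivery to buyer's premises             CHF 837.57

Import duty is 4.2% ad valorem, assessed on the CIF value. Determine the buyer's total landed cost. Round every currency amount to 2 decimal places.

FCA: the seller delivers export-cleared goods to the carrier; the buyer bears costs from that point.
Already in the invoice (seller's account under FCA): inland to port, export clearance — exclude.
CIF value = FCA price + origin terminal + freight + insurance = 168953.81 + 596.85 + 3484.58 + 607.19 = 173642.43
Import duty = 173642.43 × 4.2% = 7292.98
Buyer bears: origin terminal 596.85 + freight 3484.58 + insurance 607.19 + brokerage 453.02 + delivery 837.57 + duty 7292.98 = 13272.19
Landed cost = invoice 168953.81 + 13272.19 = 182226.00

Total landed cost: CHF 182226.00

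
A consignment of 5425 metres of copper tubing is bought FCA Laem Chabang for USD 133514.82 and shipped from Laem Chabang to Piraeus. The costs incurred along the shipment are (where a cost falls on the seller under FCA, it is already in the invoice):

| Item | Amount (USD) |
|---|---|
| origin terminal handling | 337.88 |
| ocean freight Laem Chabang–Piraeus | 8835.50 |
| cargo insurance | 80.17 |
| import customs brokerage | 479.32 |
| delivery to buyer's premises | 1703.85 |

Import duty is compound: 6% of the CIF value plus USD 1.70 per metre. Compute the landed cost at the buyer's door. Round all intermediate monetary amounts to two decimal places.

Total landed cost: USD 162740.14

FCA: the seller delivers export-cleared goods to the carrier; the buyer bears costs from that point.
CIF value = FCA price + origin terminal + freight + insurance = 133514.82 + 337.88 + 8835.50 + 80.17 = 142768.37
Ad valorem component: 142768.37 × 6% = 8566.10
Specific component: 5425 × 1.70 = 9222.50
Import duty = 8566.10 + 9222.50 = 17788.60
Buyer bears: origin terminal 337.88 + freight 8835.50 + insurance 80.17 + brokerage 479.32 + delivery 1703.85 + duty 17788.60 = 29225.32
Landed cost = invoice 133514.82 + 29225.32 = 162740.14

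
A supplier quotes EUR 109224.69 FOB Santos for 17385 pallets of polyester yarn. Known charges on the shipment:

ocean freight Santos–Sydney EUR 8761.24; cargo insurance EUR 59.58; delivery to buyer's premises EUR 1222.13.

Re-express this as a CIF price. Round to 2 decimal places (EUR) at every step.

Not relevant to the conversion: delivery — on the buyer under both terms; not part of either seller's price.
From FOB to CIF, the seller additionally bears: freight, insurance.
CIF price = 109224.69 + 8761.24 + 59.58 = 118045.51

CIF price: EUR 118045.51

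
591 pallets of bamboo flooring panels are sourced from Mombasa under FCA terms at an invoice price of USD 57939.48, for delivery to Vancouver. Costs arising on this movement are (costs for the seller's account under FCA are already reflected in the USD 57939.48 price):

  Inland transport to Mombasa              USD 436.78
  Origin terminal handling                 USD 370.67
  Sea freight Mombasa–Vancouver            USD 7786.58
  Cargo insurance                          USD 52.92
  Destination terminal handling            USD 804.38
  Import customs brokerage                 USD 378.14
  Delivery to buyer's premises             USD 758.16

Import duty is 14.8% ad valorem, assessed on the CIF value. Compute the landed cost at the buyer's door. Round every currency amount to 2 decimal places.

FCA: the seller delivers export-cleared goods to the carrier; the buyer bears costs from that point.
Already in the invoice (seller's account under FCA): inland to port — exclude.
CIF value = FCA price + origin terminal + freight + insurance = 57939.48 + 370.67 + 7786.58 + 52.92 = 66149.65
Import duty = 66149.65 × 14.8% = 9790.15
Buyer bears: origin terminal 370.67 + freight 7786.58 + insurance 52.92 + destination terminal 804.38 + brokerage 378.14 + delivery 758.16 + duty 9790.15 = 19941.00
Landed cost = invoice 57939.48 + 19941.00 = 77880.48

Total landed cost: USD 77880.48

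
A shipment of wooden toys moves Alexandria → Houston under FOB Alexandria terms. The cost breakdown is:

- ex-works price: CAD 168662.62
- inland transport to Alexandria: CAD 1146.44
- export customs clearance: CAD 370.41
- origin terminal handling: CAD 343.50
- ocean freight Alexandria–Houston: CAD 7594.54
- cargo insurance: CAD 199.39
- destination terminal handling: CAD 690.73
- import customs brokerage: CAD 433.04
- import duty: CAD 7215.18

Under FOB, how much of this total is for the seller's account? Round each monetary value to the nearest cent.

FOB: the seller bears costs until goods are on board at the origin port; the buyer bears freight, insurance and all costs thereafter.
Seller's account: goods 168662.62 + inland to port 1146.44 + export clearance 370.41 + origin terminal 343.50 = 170522.97
Buyer's account: freight 7594.54 + insurance 199.39 + destination terminal 690.73 + brokerage 433.04 + duty 7215.18 = 16132.88

Seller's account: CAD 170522.97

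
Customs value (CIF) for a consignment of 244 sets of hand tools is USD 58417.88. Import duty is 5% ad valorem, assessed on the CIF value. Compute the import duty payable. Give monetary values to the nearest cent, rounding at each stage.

Import duty: USD 2920.89

Import duty = 58417.88 × 5% = 2920.89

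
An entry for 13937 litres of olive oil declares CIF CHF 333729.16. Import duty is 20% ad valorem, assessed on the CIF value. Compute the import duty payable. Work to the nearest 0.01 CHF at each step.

Import duty = 333729.16 × 20% = 66745.83

Import duty: CHF 66745.83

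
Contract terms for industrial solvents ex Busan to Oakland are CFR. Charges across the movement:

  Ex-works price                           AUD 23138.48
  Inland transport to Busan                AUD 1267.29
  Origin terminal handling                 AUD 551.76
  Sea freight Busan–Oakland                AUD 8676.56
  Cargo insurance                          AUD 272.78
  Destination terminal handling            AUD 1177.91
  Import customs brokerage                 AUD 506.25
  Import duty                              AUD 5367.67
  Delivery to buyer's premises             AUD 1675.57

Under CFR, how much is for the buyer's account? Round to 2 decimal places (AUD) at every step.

CFR: the seller pays costs through ocean freight to the destination port, but not insurance.
Seller's account: goods 23138.48 + inland to port 1267.29 + origin terminal 551.76 + freight 8676.56 = 33634.09
Buyer's account: insurance 272.78 + destination terminal 1177.91 + brokerage 506.25 + duty 5367.67 + delivery 1675.57 = 9000.18

Buyer's account: AUD 9000.18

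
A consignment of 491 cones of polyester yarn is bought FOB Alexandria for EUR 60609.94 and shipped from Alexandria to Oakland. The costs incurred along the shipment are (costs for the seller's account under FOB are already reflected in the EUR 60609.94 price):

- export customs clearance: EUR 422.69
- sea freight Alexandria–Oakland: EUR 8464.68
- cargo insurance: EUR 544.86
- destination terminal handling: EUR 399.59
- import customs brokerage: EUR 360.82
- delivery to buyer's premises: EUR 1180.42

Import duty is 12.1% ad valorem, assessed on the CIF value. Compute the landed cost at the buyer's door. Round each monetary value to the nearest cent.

Total landed cost: EUR 79984.27

FOB: the seller bears costs until goods are on board at the origin port; the buyer bears freight, insurance and all costs thereafter.
Already in the invoice (seller's account under FOB): export clearance — exclude.
CIF value = FOB price + freight + insurance = 60609.94 + 8464.68 + 544.86 = 69619.48
Import duty = 69619.48 × 12.1% = 8423.96
Buyer bears: freight 8464.68 + insurance 544.86 + destination terminal 399.59 + brokerage 360.82 + delivery 1180.42 + duty 8423.96 = 19374.33
Landed cost = invoice 60609.94 + 19374.33 = 79984.27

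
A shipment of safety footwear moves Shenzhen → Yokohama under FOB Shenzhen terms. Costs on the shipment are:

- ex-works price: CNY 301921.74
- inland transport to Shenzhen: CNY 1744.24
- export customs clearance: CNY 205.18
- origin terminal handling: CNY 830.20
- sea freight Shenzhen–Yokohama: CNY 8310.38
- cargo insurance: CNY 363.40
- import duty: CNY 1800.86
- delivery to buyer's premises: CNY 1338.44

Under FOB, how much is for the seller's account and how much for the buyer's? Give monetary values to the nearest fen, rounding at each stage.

Seller: CNY 304701.36; buyer: CNY 11813.08

FOB: the seller bears costs until goods are on board at the origin port; the buyer bears freight, insurance and all costs thereafter.
Seller's account: goods 301921.74 + inland to port 1744.24 + export clearance 205.18 + origin terminal 830.20 = 304701.36
Buyer's account: freight 8310.38 + insurance 363.40 + duty 1800.86 + delivery 1338.44 = 11813.08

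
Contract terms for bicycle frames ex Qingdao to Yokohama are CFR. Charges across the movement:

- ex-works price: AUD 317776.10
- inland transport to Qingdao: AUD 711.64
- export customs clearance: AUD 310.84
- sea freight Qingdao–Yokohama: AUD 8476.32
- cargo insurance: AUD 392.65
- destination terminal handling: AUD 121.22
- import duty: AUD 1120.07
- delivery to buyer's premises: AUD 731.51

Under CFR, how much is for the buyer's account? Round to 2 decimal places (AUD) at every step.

CFR: the seller pays costs through ocean freight to the destination port, but not insurance.
Seller's account: goods 317776.10 + inland to port 711.64 + export clearance 310.84 + freight 8476.32 = 327274.90
Buyer's account: insurance 392.65 + destination terminal 121.22 + duty 1120.07 + delivery 731.51 = 2365.45

Buyer's account: AUD 2365.45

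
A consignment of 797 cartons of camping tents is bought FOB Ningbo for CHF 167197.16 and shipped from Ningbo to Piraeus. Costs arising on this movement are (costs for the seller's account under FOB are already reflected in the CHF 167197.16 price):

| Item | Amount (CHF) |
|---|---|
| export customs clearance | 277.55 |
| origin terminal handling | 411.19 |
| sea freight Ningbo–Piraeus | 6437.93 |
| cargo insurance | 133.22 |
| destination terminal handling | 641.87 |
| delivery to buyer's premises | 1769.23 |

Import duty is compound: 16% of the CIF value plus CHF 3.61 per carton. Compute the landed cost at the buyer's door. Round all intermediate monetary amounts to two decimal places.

Total landed cost: CHF 206859.51

FOB: the seller bears costs until goods are on board at the origin port; the buyer bears freight, insurance and all costs thereafter.
Already in the invoice (seller's account under FOB): export clearance, origin terminal — exclude.
CIF value = FOB price + freight + insurance = 167197.16 + 6437.93 + 133.22 = 173768.31
Ad valorem component: 173768.31 × 16% = 27802.93
Specific component: 797 × 3.61 = 2877.17
Import duty = 27802.93 + 2877.17 = 30680.10
Buyer bears: freight 6437.93 + insurance 133.22 + destination terminal 641.87 + delivery 1769.23 + duty 30680.10 = 39662.35
Landed cost = invoice 167197.16 + 39662.35 = 206859.51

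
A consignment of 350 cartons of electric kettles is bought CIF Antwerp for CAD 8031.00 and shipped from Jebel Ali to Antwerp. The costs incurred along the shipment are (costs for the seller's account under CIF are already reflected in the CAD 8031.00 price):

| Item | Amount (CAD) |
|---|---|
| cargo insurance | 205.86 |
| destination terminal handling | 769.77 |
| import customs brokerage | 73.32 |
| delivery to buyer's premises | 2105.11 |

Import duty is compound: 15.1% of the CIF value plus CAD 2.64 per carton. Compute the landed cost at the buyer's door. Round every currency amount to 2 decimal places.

Total landed cost: CAD 13115.88

CIF: the seller pays costs through ocean freight and marine insurance to the destination port.
Already in the invoice (seller's account under CIF): insurance — exclude.
The CIF price already equals the CIF value: 8031.00
Ad valorem component: 8031.00 × 15.1% = 1212.68
Specific component: 350 × 2.64 = 924.00
Import duty = 1212.68 + 924.00 = 2136.68
Buyer bears: destination terminal 769.77 + brokerage 73.32 + delivery 2105.11 + duty 2136.68 = 5084.88
Landed cost = invoice 8031.00 + 5084.88 = 13115.88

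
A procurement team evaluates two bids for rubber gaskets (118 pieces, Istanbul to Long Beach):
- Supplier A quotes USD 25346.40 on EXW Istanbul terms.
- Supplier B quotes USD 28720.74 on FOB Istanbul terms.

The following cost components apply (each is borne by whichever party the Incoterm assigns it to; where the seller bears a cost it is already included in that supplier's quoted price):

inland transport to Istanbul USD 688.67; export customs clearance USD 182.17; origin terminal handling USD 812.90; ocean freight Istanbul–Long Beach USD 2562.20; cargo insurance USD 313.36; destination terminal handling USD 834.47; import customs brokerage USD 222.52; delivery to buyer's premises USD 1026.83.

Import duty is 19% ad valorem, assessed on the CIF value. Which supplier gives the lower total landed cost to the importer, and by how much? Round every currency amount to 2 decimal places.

Supplier A (EXW):
CIF value = EXW price + inland to port + export clearance + origin terminal + freight + insurance = 25346.40 + 688.67 + 182.17 + 812.90 + 2562.20 + 313.36 = 29905.70
Import duty = 29905.70 × 19% = 5682.08
Buyer bears (A): 688.67 + 182.17 + 812.90 + 2562.20 + 313.36 + 834.47 + 222.52 + 1026.83 = 6643.12
Landed cost (A) = invoice 25346.40 + 6643.12 + duty 5682.08 = 37671.60
Supplier B (FOB):
CIF value = FOB price + freight + insurance = 28720.74 + 2562.20 + 313.36 = 31596.30
Import duty = 31596.30 × 19% = 6003.30
Buyer bears (B): 2562.20 + 313.36 + 834.47 + 222.52 + 1026.83 = 4959.38
Landed cost (B) = invoice 28720.74 + 4959.38 + duty 6003.30 = 39683.42
Difference = |37671.60 − 39683.42| = 2011.82

Supplier A is cheaper by USD 2011.82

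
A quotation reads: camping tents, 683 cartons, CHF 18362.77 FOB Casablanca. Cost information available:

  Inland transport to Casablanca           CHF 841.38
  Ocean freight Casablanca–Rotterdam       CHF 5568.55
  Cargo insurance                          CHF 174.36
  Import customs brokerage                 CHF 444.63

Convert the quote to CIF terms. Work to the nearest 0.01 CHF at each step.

CIF price: CHF 24105.68

Not relevant to the conversion: inland to port — on the seller under both FOB and CIF; already in the FOB price and stays in the CIF price. brokerage — on the buyer under both terms; not part of either seller's price.
From FOB to CIF, the seller additionally bears: freight, insurance.
CIF price = 18362.77 + 5568.55 + 174.36 = 24105.68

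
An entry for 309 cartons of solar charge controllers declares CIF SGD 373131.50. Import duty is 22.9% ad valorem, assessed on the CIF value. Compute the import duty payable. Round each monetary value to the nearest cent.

Import duty = 373131.50 × 22.9% = 85447.11

Import duty: SGD 85447.11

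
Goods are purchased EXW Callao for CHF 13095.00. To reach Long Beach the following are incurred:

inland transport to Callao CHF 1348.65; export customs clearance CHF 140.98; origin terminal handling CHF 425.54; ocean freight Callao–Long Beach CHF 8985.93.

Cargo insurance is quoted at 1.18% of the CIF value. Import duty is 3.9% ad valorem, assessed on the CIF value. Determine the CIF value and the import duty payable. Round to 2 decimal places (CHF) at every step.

CIF value: CHF 24282.64; import duty: CHF 947.02

Let C be the CIF value. C = EXW price + pre-shipment costs + freight + 1.18% × C
C − 1.18% × C = 13095.00 + 1348.65 + 140.98 + 425.54 + 8985.93
0.9882 × C = 23996.10
C = 23996.10 / 0.9882 = 24282.64
Insurance premium = 1.18% × 24282.64 = 286.54
Import duty = 24282.64 × 3.9% = 947.02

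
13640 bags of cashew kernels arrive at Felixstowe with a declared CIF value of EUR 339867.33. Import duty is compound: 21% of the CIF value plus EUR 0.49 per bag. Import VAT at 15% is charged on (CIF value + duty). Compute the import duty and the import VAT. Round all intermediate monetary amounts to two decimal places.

Ad valorem component: 339867.33 × 21% = 71372.14
Specific component: 13640 × 0.49 = 6683.60
Import duty = 71372.14 + 6683.60 = 78055.74
VAT base = CIF + duty = 339867.33 + 78055.74 = 417923.07
Import VAT = 417923.07 × 15% = 62688.46

Import duty: EUR 78055.74; import VAT: EUR 62688.46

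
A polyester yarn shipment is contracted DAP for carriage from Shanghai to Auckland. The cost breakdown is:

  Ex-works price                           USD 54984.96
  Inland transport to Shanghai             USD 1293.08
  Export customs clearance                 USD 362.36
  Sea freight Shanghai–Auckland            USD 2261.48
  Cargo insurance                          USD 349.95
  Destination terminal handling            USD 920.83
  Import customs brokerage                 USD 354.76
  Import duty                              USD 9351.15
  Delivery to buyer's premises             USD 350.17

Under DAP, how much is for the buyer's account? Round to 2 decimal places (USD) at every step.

DAP: the seller bears all costs to the named destination except import duty and clearance.
Seller's account: goods 54984.96 + inland to port 1293.08 + export clearance 362.36 + freight 2261.48 + insurance 349.95 + destination terminal 920.83 + delivery 350.17 = 60522.83
Buyer's account: brokerage 354.76 + duty 9351.15 = 9705.91

Buyer's account: USD 9705.91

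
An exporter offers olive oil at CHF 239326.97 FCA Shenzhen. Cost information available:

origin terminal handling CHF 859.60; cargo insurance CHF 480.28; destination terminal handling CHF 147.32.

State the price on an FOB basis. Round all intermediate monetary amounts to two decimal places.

Not relevant to the conversion: insurance, destination terminal — on the buyer under both terms; not part of either seller's price.
From FCA to FOB, the seller additionally bears: origin terminal.
FOB price = 239326.97 + 859.60 = 240186.57

FOB price: CHF 240186.57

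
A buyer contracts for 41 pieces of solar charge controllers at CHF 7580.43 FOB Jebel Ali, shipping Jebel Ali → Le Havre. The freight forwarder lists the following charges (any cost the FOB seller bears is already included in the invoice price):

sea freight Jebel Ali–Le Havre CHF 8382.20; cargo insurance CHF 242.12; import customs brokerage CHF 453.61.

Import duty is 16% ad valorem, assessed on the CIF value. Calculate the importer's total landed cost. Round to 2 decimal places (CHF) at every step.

FOB: the seller bears costs until goods are on board at the origin port; the buyer bears freight, insurance and all costs thereafter.
CIF value = FOB price + freight + insurance = 7580.43 + 8382.20 + 242.12 = 16204.75
Import duty = 16204.75 × 16% = 2592.76
Buyer bears: freight 8382.20 + insurance 242.12 + brokerage 453.61 + duty 2592.76 = 11670.69
Landed cost = invoice 7580.43 + 11670.69 = 19251.12

Total landed cost: CHF 19251.12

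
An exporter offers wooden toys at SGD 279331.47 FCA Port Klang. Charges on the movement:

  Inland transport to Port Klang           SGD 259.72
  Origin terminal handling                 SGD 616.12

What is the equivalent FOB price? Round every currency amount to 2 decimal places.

FOB price: SGD 279947.59

Not relevant to the conversion: inland to port — on the seller under both FCA and FOB; already in the FCA price and stays in the FOB price.
From FCA to FOB, the seller additionally bears: origin terminal.
FOB price = 279331.47 + 616.12 = 279947.59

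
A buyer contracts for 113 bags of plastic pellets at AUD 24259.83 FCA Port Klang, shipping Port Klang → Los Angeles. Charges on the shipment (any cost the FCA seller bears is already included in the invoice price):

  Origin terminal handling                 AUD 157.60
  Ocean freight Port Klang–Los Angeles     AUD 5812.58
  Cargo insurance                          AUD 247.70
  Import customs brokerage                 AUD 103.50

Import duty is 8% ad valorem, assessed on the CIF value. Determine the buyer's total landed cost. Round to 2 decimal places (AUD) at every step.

Total landed cost: AUD 33019.43

FCA: the seller delivers export-cleared goods to the carrier; the buyer bears costs from that point.
CIF value = FCA price + origin terminal + freight + insurance = 24259.83 + 157.60 + 5812.58 + 247.70 = 30477.71
Import duty = 30477.71 × 8% = 2438.22
Buyer bears: origin terminal 157.60 + freight 5812.58 + insurance 247.70 + brokerage 103.50 + duty 2438.22 = 8759.60
Landed cost = invoice 24259.83 + 8759.60 = 33019.43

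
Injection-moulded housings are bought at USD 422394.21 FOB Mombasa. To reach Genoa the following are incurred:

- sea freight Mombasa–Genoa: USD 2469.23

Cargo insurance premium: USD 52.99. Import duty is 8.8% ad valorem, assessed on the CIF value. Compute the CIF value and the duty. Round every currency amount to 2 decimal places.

CIF value: USD 424916.43; import duty: USD 37392.65

CIF = FOB price + freight + insurance
CIF = 422394.21 + 2469.23 + 52.99 = 424916.43
Import duty = 424916.43 × 8.8% = 37392.65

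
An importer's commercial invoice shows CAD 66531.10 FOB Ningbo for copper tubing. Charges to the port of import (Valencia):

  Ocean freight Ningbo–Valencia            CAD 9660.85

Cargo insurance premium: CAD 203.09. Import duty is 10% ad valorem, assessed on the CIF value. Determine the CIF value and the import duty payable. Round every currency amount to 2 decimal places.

CIF value: CAD 76395.04; import duty: CAD 7639.50

CIF = FOB price + freight + insurance
CIF = 66531.10 + 9660.85 + 203.09 = 76395.04
Import duty = 76395.04 × 10% = 7639.50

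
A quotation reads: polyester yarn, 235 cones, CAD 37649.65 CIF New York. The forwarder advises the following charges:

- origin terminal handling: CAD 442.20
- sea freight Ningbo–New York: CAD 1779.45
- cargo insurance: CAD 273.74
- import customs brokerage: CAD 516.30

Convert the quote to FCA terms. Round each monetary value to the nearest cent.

FCA price: CAD 35154.26

Not relevant to the conversion: brokerage — on the buyer under both terms; not part of either seller's price.
From CIF to FCA, the seller no longer bears: origin terminal, freight, insurance.
FCA price = 37649.65 − 442.20 − 1779.45 − 273.74 = 35154.26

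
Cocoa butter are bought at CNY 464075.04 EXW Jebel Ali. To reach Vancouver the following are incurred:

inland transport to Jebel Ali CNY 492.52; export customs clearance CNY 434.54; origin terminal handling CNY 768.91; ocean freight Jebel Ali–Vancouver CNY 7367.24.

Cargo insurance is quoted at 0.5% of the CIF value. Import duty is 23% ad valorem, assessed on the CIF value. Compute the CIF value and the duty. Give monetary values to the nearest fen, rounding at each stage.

Let C be the CIF value. C = EXW price + pre-shipment costs + freight + 0.5% × C
C − 0.5% × C = 464075.04 + 492.52 + 434.54 + 768.91 + 7367.24
0.995 × C = 473138.25
C = 473138.25 / 0.995 = 475515.83
Insurance premium = 0.5% × 475515.83 = 2377.58
Import duty = 475515.83 × 23% = 109368.64

CIF value: CNY 475515.83; import duty: CNY 109368.64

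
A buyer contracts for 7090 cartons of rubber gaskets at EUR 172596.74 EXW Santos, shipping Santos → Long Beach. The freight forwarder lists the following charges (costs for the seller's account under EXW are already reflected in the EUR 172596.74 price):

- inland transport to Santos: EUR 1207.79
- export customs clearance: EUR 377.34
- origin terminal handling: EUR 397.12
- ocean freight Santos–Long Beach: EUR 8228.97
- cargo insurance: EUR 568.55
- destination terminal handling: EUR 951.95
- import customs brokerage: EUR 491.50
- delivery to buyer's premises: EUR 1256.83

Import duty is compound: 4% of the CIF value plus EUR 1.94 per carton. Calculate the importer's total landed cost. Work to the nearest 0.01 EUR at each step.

EXW: the seller makes goods available at their premises; the buyer bears all onward costs.
CIF value = EXW price + inland to port + export clearance + origin terminal + freight + insurance = 172596.74 + 1207.79 + 377.34 + 397.12 + 8228.97 + 568.55 = 183376.51
Ad valorem component: 183376.51 × 4% = 7335.06
Specific component: 7090 × 1.94 = 13754.60
Import duty = 7335.06 + 13754.60 = 21089.66
Buyer bears: inland to port 1207.79 + export clearance 377.34 + origin terminal 397.12 + freight 8228.97 + insurance 568.55 + destination terminal 951.95 + brokerage 491.50 + delivery 1256.83 + duty 21089.66 = 34569.71
Landed cost = invoice 172596.74 + 34569.71 = 207166.45

Total landed cost: EUR 207166.45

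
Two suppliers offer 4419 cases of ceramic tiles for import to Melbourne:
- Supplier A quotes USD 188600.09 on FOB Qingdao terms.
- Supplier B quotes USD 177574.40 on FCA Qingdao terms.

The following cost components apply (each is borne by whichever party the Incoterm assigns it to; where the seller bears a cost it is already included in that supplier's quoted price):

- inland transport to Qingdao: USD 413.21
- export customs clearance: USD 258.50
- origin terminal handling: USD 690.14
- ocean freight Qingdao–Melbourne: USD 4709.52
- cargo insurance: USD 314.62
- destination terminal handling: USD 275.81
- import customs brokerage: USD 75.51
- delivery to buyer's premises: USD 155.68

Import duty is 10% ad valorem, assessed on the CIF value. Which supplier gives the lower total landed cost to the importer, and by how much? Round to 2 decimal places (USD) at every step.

Supplier B is cheaper by USD 11369.10

Supplier A (FOB):
CIF value = FOB price + freight + insurance = 188600.09 + 4709.52 + 314.62 = 193624.23
Import duty = 193624.23 × 10% = 19362.42
Buyer bears (A): 4709.52 + 314.62 + 275.81 + 75.51 + 155.68 = 5531.14
Landed cost (A) = invoice 188600.09 + 5531.14 + duty 19362.42 = 213493.65
Supplier B (FCA):
CIF value = FCA price + origin terminal + freight + insurance = 177574.40 + 690.14 + 4709.52 + 314.62 = 183288.68
Import duty = 183288.68 × 10% = 18328.87
Buyer bears (B): 690.14 + 4709.52 + 314.62 + 275.81 + 75.51 + 155.68 = 6221.28
Landed cost (B) = invoice 177574.40 + 6221.28 + duty 18328.87 = 202124.55
Difference = |213493.65 − 202124.55| = 11369.10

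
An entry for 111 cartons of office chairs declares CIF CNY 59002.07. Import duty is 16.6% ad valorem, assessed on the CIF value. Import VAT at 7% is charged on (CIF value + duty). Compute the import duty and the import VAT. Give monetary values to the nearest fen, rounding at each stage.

Import duty: CNY 9794.34; import VAT: CNY 4815.75

Import duty = 59002.07 × 16.6% = 9794.34
VAT base = CIF + duty = 59002.07 + 9794.34 = 68796.41
Import VAT = 68796.41 × 7% = 4815.75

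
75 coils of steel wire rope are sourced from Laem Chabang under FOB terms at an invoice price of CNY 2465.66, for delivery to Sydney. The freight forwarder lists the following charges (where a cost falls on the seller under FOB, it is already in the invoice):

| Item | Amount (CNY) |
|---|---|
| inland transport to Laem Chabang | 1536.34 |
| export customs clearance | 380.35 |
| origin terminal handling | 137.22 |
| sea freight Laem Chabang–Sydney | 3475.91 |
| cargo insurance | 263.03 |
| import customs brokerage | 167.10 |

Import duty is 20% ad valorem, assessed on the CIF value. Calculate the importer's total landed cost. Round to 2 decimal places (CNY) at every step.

Total landed cost: CNY 7612.62

FOB: the seller bears costs until goods are on board at the origin port; the buyer bears freight, insurance and all costs thereafter.
Already in the invoice (seller's account under FOB): inland to port, export clearance, origin terminal — exclude.
CIF value = FOB price + freight + insurance = 2465.66 + 3475.91 + 263.03 = 6204.60
Import duty = 6204.60 × 20% = 1240.92
Buyer bears: freight 3475.91 + insurance 263.03 + brokerage 167.10 + duty 1240.92 = 5146.96
Landed cost = invoice 2465.66 + 5146.96 = 7612.62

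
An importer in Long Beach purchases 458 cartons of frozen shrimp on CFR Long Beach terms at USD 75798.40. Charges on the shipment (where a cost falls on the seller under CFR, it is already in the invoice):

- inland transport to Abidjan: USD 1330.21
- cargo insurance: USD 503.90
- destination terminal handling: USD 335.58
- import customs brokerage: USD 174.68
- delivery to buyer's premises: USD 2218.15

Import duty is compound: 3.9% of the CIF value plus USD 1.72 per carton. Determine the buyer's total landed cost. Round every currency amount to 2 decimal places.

Total landed cost: USD 82794.26

CFR: the seller pays costs through ocean freight to the destination port, but not insurance.
Already in the invoice (seller's account under CFR): inland to port — exclude.
CIF value = CFR price + insurance = 75798.40 + 503.90 = 76302.30
Ad valorem component: 76302.30 × 3.9% = 2975.79
Specific component: 458 × 1.72 = 787.76
Import duty = 2975.79 + 787.76 = 3763.55
Buyer bears: insurance 503.90 + destination terminal 335.58 + brokerage 174.68 + delivery 2218.15 + duty 3763.55 = 6995.86
Landed cost = invoice 75798.40 + 6995.86 = 82794.26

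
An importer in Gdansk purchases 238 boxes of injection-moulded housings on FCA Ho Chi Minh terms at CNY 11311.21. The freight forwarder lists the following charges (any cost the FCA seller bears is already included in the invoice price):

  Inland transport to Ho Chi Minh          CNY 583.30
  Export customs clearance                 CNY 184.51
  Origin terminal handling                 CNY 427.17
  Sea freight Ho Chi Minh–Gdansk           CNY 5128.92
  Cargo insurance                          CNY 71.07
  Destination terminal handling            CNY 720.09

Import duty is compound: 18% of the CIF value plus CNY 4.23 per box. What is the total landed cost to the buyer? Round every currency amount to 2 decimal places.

FCA: the seller delivers export-cleared goods to the carrier; the buyer bears costs from that point.
Already in the invoice (seller's account under FCA): inland to port, export clearance — exclude.
CIF value = FCA price + origin terminal + freight + insurance = 11311.21 + 427.17 + 5128.92 + 71.07 = 16938.37
Ad valorem component: 16938.37 × 18% = 3048.91
Specific component: 238 × 4.23 = 1006.74
Import duty = 3048.91 + 1006.74 = 4055.65
Buyer bears: origin terminal 427.17 + freight 5128.92 + insurance 71.07 + destination terminal 720.09 + duty 4055.65 = 10402.90
Landed cost = invoice 11311.21 + 10402.90 = 21714.11

Total landed cost: CNY 21714.11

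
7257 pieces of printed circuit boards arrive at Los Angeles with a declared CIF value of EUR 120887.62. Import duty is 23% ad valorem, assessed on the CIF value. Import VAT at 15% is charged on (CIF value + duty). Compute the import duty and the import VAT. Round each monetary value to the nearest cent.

Import duty: EUR 27804.15; import VAT: EUR 22303.77

Import duty = 120887.62 × 23% = 27804.15
VAT base = CIF + duty = 120887.62 + 27804.15 = 148691.77
Import VAT = 148691.77 × 15% = 22303.77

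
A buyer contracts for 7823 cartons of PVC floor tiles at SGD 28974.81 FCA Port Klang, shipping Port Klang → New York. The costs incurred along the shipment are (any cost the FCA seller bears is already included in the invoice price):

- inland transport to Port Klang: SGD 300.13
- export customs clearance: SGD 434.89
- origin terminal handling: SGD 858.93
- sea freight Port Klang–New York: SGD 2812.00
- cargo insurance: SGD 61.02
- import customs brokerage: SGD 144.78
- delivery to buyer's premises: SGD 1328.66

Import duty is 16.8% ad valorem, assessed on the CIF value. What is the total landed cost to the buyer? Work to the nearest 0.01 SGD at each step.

FCA: the seller delivers export-cleared goods to the carrier; the buyer bears costs from that point.
Already in the invoice (seller's account under FCA): inland to port, export clearance — exclude.
CIF value = FCA price + origin terminal + freight + insurance = 28974.81 + 858.93 + 2812.00 + 61.02 = 32706.76
Import duty = 32706.76 × 16.8% = 5494.74
Buyer bears: origin terminal 858.93 + freight 2812.00 + insurance 61.02 + brokerage 144.78 + delivery 1328.66 + duty 5494.74 = 10700.13
Landed cost = invoice 28974.81 + 10700.13 = 39674.94

Total landed cost: SGD 39674.94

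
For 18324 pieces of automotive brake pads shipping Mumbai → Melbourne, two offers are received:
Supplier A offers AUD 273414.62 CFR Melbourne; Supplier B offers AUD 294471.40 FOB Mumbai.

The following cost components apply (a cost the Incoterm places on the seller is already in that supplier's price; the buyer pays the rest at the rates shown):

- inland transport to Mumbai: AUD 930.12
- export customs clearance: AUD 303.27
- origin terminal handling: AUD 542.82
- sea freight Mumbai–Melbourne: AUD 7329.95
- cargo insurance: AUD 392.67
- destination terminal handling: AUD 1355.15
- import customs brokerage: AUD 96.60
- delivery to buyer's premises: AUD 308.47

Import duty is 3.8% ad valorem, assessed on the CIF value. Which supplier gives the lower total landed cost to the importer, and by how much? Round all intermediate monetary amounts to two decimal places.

Supplier A (CFR):
CIF value = CFR price + insurance = 273414.62 + 392.67 = 273807.29
Import duty = 273807.29 × 3.8% = 10404.68
Buyer bears (A): 392.67 + 1355.15 + 96.60 + 308.47 = 2152.89
Landed cost (A) = invoice 273414.62 + 2152.89 + duty 10404.68 = 285972.19
Supplier B (FOB):
CIF value = FOB price + freight + insurance = 294471.40 + 7329.95 + 392.67 = 302194.02
Import duty = 302194.02 × 3.8% = 11483.37
Buyer bears (B): 7329.95 + 392.67 + 1355.15 + 96.60 + 308.47 = 9482.84
Landed cost (B) = invoice 294471.40 + 9482.84 + duty 11483.37 = 315437.61
Difference = |285972.19 − 315437.61| = 29465.42

Supplier A is cheaper by AUD 29465.42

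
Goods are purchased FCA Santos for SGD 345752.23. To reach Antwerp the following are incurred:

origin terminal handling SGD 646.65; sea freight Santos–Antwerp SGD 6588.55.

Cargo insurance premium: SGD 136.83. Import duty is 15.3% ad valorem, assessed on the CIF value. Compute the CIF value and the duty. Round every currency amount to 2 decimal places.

CIF value: SGD 353124.26; import duty: SGD 54028.01

CIF = FCA price + pre-shipment costs + freight + insurance
CIF = 345752.23 + 646.65 + 6588.55 + 136.83 = 353124.26
Import duty = 353124.26 × 15.3% = 54028.01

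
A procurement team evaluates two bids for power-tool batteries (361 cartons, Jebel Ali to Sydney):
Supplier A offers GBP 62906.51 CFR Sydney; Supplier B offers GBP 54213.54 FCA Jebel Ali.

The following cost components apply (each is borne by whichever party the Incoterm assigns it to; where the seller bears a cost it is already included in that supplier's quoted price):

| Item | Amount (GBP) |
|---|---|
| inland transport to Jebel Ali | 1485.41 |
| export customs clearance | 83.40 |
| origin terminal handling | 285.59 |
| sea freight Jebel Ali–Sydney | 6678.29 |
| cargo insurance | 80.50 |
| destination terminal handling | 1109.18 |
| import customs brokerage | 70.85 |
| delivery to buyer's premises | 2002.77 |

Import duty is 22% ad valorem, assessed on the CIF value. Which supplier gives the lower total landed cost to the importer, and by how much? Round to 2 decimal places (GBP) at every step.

Supplier B is cheaper by GBP 2109.49

Supplier A (CFR):
CIF value = CFR price + insurance = 62906.51 + 80.50 = 62987.01
Import duty = 62987.01 × 22% = 13857.14
Buyer bears (A): 80.50 + 1109.18 + 70.85 + 2002.77 = 3263.30
Landed cost (A) = invoice 62906.51 + 3263.30 + duty 13857.14 = 80026.95
Supplier B (FCA):
CIF value = FCA price + origin terminal + freight + insurance = 54213.54 + 285.59 + 6678.29 + 80.50 = 61257.92
Import duty = 61257.92 × 22% = 13476.74
Buyer bears (B): 285.59 + 6678.29 + 80.50 + 1109.18 + 70.85 + 2002.77 = 10227.18
Landed cost (B) = invoice 54213.54 + 10227.18 + duty 13476.74 = 77917.46
Difference = |80026.95 − 77917.46| = 2109.49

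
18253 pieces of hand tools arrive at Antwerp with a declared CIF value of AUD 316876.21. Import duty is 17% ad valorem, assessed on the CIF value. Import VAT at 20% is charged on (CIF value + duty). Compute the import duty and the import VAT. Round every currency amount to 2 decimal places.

Import duty: AUD 53868.96; import VAT: AUD 74149.03

Import duty = 316876.21 × 17% = 53868.96
VAT base = CIF + duty = 316876.21 + 53868.96 = 370745.17
Import VAT = 370745.17 × 20% = 74149.03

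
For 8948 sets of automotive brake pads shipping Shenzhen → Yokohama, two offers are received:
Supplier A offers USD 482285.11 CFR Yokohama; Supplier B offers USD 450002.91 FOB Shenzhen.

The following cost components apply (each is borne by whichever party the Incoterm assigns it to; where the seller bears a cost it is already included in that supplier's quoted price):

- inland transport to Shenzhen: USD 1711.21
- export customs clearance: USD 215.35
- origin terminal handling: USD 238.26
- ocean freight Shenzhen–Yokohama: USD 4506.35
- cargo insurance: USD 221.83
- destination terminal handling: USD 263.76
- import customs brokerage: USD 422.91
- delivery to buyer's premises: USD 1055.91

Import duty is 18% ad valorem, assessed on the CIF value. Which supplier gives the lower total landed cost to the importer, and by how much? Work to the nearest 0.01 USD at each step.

Supplier A (CFR):
CIF value = CFR price + insurance = 482285.11 + 221.83 = 482506.94
Import duty = 482506.94 × 18% = 86851.25
Buyer bears (A): 221.83 + 263.76 + 422.91 + 1055.91 = 1964.41
Landed cost (A) = invoice 482285.11 + 1964.41 + duty 86851.25 = 571100.77
Supplier B (FOB):
CIF value = FOB price + freight + insurance = 450002.91 + 4506.35 + 221.83 = 454731.09
Import duty = 454731.09 × 18% = 81851.60
Buyer bears (B): 4506.35 + 221.83 + 263.76 + 422.91 + 1055.91 = 6470.76
Landed cost (B) = invoice 450002.91 + 6470.76 + duty 81851.60 = 538325.27
Difference = |571100.77 − 538325.27| = 32775.50

Supplier B is cheaper by USD 32775.50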